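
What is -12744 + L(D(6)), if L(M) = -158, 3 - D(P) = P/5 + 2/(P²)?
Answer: -12902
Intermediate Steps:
D(P) = 3 - 2/P² - P/5 (D(P) = 3 - (P/5 + 2/(P²)) = 3 - (P*(⅕) + 2/P²) = 3 - (P/5 + 2/P²) = 3 - (2/P² + P/5) = 3 + (-2/P² - P/5) = 3 - 2/P² - P/5)
-12744 + L(D(6)) = -12744 - 158 = -12902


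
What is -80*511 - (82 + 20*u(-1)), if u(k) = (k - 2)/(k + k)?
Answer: -40992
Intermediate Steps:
u(k) = (-2 + k)/(2*k) (u(k) = (-2 + k)/((2*k)) = (-2 + k)*(1/(2*k)) = (-2 + k)/(2*k))
-80*511 - (82 + 20*u(-1)) = -80*511 - (82 + 20*((½)*(-2 - 1)/(-1))) = -40880 - (82 + 20*((½)*(-1)*(-3))) = -40880 - (82 + 20*(3/2)) = -40880 - (82 + 30) = -40880 - 1*112 = -40880 - 112 = -40992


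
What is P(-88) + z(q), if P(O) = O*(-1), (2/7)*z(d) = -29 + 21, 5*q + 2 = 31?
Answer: 60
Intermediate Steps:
q = 29/5 (q = -⅖ + (⅕)*31 = -⅖ + 31/5 = 29/5 ≈ 5.8000)
z(d) = -28 (z(d) = 7*(-29 + 21)/2 = (7/2)*(-8) = -28)
P(O) = -O
P(-88) + z(q) = -1*(-88) - 28 = 88 - 28 = 60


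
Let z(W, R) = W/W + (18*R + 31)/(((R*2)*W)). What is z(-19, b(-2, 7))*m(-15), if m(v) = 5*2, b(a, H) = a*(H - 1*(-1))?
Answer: 1755/304 ≈ 5.7730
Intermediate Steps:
b(a, H) = a*(1 + H) (b(a, H) = a*(H + 1) = a*(1 + H))
m(v) = 10
z(W, R) = 1 + (31 + 18*R)/(2*R*W) (z(W, R) = 1 + (31 + 18*R)/(((2*R)*W)) = 1 + (31 + 18*R)/((2*R*W)) = 1 + (31 + 18*R)*(1/(2*R*W)) = 1 + (31 + 18*R)/(2*R*W))
z(-19, b(-2, 7))*m(-15) = (1 + 9/(-19) + (31/2)/(-2*(1 + 7)*(-19)))*10 = (1 + 9*(-1/19) + (31/2)*(-1/19)/(-2*8))*10 = (1 - 9/19 + (31/2)*(-1/19)/(-16))*10 = (1 - 9/19 + (31/2)*(-1/16)*(-1/19))*10 = (1 - 9/19 + 31/608)*10 = (351/608)*10 = 1755/304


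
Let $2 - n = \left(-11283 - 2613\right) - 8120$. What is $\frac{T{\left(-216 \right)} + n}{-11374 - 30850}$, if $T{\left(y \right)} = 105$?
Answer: $- \frac{22123}{42224} \approx -0.52394$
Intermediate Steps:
$n = 22018$ ($n = 2 - \left(\left(-11283 - 2613\right) - 8120\right) = 2 - \left(-13896 - 8120\right) = 2 - -22016 = 2 + 22016 = 22018$)
$\frac{T{\left(-216 \right)} + n}{-11374 - 30850} = \frac{105 + 22018}{-11374 - 30850} = \frac{22123}{-42224} = 22123 \left(- \frac{1}{42224}\right) = - \frac{22123}{42224}$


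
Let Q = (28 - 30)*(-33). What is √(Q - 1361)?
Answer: I*√1295 ≈ 35.986*I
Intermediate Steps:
Q = 66 (Q = -2*(-33) = 66)
√(Q - 1361) = √(66 - 1361) = √(-1295) = I*√1295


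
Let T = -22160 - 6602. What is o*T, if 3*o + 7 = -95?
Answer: 977908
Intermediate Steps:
o = -34 (o = -7/3 + (1/3)*(-95) = -7/3 - 95/3 = -34)
T = -28762
o*T = -34*(-28762) = 977908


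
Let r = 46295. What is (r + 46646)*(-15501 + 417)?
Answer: -1401922044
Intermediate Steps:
(r + 46646)*(-15501 + 417) = (46295 + 46646)*(-15501 + 417) = 92941*(-15084) = -1401922044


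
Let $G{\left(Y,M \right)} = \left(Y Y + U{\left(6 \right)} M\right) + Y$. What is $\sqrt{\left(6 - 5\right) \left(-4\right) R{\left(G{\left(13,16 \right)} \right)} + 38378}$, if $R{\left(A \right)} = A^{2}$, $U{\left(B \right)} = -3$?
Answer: $i \sqrt{33446} \approx 182.88 i$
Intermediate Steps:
$G{\left(Y,M \right)} = Y + Y^{2} - 3 M$ ($G{\left(Y,M \right)} = \left(Y Y - 3 M\right) + Y = \left(Y^{2} - 3 M\right) + Y = Y + Y^{2} - 3 M$)
$\sqrt{\left(6 - 5\right) \left(-4\right) R{\left(G{\left(13,16 \right)} \right)} + 38378} = \sqrt{\left(6 - 5\right) \left(-4\right) \left(13 + 13^{2} - 48\right)^{2} + 38378} = \sqrt{1 \left(-4\right) \left(13 + 169 - 48\right)^{2} + 38378} = \sqrt{- 4 \cdot 134^{2} + 38378} = \sqrt{\left(-4\right) 17956 + 38378} = \sqrt{-71824 + 38378} = \sqrt{-33446} = i \sqrt{33446}$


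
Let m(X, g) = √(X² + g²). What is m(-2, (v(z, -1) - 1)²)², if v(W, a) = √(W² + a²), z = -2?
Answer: 60 - 24*√5 ≈ 6.3344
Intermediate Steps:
m(-2, (v(z, -1) - 1)²)² = (√((-2)² + ((√((-2)² + (-1)²) - 1)²)²))² = (√(4 + ((√(4 + 1) - 1)²)²))² = (√(4 + ((√5 - 1)²)²))² = (√(4 + ((-1 + √5)²)²))² = (√(4 + (-1 + √5)⁴))² = 4 + (-1 + √5)⁴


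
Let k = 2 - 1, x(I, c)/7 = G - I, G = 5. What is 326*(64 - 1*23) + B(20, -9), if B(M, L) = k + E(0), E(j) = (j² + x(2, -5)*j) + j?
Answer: 13367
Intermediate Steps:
x(I, c) = 35 - 7*I (x(I, c) = 7*(5 - I) = 35 - 7*I)
k = 1
E(j) = j² + 22*j (E(j) = (j² + (35 - 7*2)*j) + j = (j² + (35 - 14)*j) + j = (j² + 21*j) + j = j² + 22*j)
B(M, L) = 1 (B(M, L) = 1 + 0*(22 + 0) = 1 + 0*22 = 1 + 0 = 1)
326*(64 - 1*23) + B(20, -9) = 326*(64 - 1*23) + 1 = 326*(64 - 23) + 1 = 326*41 + 1 = 13366 + 1 = 13367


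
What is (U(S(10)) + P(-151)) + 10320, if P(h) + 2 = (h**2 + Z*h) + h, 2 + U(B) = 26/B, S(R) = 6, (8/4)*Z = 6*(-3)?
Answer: 102988/3 ≈ 34329.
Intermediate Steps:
Z = -9 (Z = (6*(-3))/2 = (1/2)*(-18) = -9)
U(B) = -2 + 26/B
P(h) = -2 + h**2 - 8*h (P(h) = -2 + ((h**2 - 9*h) + h) = -2 + (h**2 - 8*h) = -2 + h**2 - 8*h)
(U(S(10)) + P(-151)) + 10320 = ((-2 + 26/6) + (-2 + (-151)**2 - 8*(-151))) + 10320 = ((-2 + 26*(1/6)) + (-2 + 22801 + 1208)) + 10320 = ((-2 + 13/3) + 24007) + 10320 = (7/3 + 24007) + 10320 = 72028/3 + 10320 = 102988/3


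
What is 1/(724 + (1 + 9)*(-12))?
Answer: 1/604 ≈ 0.0016556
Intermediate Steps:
1/(724 + (1 + 9)*(-12)) = 1/(724 + 10*(-12)) = 1/(724 - 120) = 1/604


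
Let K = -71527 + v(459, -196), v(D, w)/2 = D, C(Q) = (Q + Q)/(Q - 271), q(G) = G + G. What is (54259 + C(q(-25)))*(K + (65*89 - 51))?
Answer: -376647793375/107 ≈ -3.5201e+9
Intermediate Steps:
q(G) = 2*G
C(Q) = 2*Q/(-271 + Q) (C(Q) = (2*Q)/(-271 + Q) = 2*Q/(-271 + Q))
v(D, w) = 2*D
K = -70609 (K = -71527 + 2*459 = -71527 + 918 = -70609)
(54259 + C(q(-25)))*(K + (65*89 - 51)) = (54259 + 2*(2*(-25))/(-271 + 2*(-25)))*(-70609 + (65*89 - 51)) = (54259 + 2*(-50)/(-271 - 50))*(-70609 + (5785 - 51)) = (54259 + 2*(-50)/(-321))*(-70609 + 5734) = (54259 + 2*(-50)*(-1/321))*(-64875) = (54259 + 100/321)*(-64875) = (17417239/321)*(-64875) = -376647793375/107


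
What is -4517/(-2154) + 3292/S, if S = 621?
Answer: 3298675/445878 ≈ 7.3982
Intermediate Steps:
-4517/(-2154) + 3292/S = -4517/(-2154) + 3292/621 = -4517*(-1/2154) + 3292*(1/621) = 4517/2154 + 3292/621 = 3298675/445878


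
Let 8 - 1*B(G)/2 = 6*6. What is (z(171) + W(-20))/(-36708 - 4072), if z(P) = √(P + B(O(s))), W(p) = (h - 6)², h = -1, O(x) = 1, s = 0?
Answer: -49/40780 - √115/40780 ≈ -0.0014645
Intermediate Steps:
B(G) = -56 (B(G) = 16 - 12*6 = 16 - 2*36 = 16 - 72 = -56)
W(p) = 49 (W(p) = (-1 - 6)² = (-7)² = 49)
z(P) = √(-56 + P) (z(P) = √(P - 56) = √(-56 + P))
(z(171) + W(-20))/(-36708 - 4072) = (√(-56 + 171) + 49)/(-36708 - 4072) = (√115 + 49)/(-40780) = (49 + √115)*(-1/40780) = -49/40780 - √115/40780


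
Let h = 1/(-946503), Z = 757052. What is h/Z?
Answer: -1/716551989156 ≈ -1.3956e-12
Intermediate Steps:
h = -1/946503 ≈ -1.0565e-6
h/Z = -1/946503/757052 = -1/946503*1/757052 = -1/716551989156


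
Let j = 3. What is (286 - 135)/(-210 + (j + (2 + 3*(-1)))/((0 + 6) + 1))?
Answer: -1057/1468 ≈ -0.72003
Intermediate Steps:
(286 - 135)/(-210 + (j + (2 + 3*(-1)))/((0 + 6) + 1)) = (286 - 135)/(-210 + (3 + (2 + 3*(-1)))/((0 + 6) + 1)) = 151/(-210 + (3 + (2 - 3))/(6 + 1)) = 151/(-210 + (3 - 1)/7) = 151/(-210 + 2*(⅐)) = 151/(-210 + 2/7) = 151/(-1468/7) = 151*(-7/1468) = -1057/1468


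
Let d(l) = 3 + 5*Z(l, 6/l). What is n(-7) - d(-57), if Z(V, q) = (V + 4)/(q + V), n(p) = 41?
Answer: 7239/217 ≈ 33.359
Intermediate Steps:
Z(V, q) = (4 + V)/(V + q)
d(l) = 3 + 5*(4 + l)/(l + 6/l) (d(l) = 3 + 5*((4 + l)/(l + 6/l)) = 3 + 5*(4 + l)/(l + 6/l))
n(-7) - d(-57) = 41 - 2*(9 + 4*(-57)**2 + 10*(-57))/(6 + (-57)**2) = 41 - 2*(9 + 4*3249 - 570)/(6 + 3249) = 41 - 2*(9 + 12996 - 570)/3255 = 41 - 2*12435/3255 = 41 - 1*1658/217 = 41 - 1658/217 = 7239/217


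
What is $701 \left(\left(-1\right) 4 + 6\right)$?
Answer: $1402$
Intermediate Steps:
$701 \left(\left(-1\right) 4 + 6\right) = 701 \left(-4 + 6\right) = 701 \cdot 2 = 1402$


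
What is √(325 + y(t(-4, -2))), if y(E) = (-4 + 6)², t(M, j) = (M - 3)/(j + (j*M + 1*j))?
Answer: √329 ≈ 18.138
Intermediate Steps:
t(M, j) = (-3 + M)/(2*j + M*j) (t(M, j) = (-3 + M)/(j + (M*j + j)) = (-3 + M)/(j + (j + M*j)) = (-3 + M)/(2*j + M*j))
y(E) = 4 (y(E) = 2² = 4)
√(325 + y(t(-4, -2))) = √(325 + 4) = √329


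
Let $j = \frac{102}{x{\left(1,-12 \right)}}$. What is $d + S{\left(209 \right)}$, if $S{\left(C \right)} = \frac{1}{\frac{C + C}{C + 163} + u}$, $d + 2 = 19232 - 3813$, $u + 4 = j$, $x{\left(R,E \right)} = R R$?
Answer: $\frac{284243415}{18437} \approx 15417.0$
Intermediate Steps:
$x{\left(R,E \right)} = R^{2}$
$j = 102$ ($j = \frac{102}{1^{2}} = \frac{102}{1} = 102 \cdot 1 = 102$)
$u = 98$ ($u = -4 + 102 = 98$)
$d = 15417$ ($d = -2 + \left(19232 - 3813\right) = -2 + 15419 = 15417$)
$S{\left(C \right)} = \frac{1}{98 + \frac{2 C}{163 + C}}$ ($S{\left(C \right)} = \frac{1}{\frac{C + C}{C + 163} + 98} = \frac{1}{\frac{2 C}{163 + C} + 98} = \frac{1}{98 + \frac{2 C}{163 + C}}$)
$d + S{\left(209 \right)} = 15417 + \frac{163 + 209}{2 \left(7987 + 50 \cdot 209\right)} = 15417 + \frac{1}{2} \frac{1}{7987 + 10450} \cdot 372 = 15417 + \frac{1}{2} \cdot \frac{1}{18437} \cdot 372 = 15417 + \frac{186}{18437} = \frac{284243415}{18437}$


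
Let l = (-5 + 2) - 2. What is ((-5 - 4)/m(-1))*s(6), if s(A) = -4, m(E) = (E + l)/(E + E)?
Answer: 12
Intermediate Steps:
l = -5 (l = -3 - 2 = -5)
m(E) = (-5 + E)/(2*E) (m(E) = (E - 5)/(E + E) = (-5 + E)/((2*E)) = (-5 + E)*(1/(2*E)) = (-5 + E)/(2*E))
((-5 - 4)/m(-1))*s(6) = ((-5 - 4)/(((½)*(-5 - 1)/(-1))))*(-4) = (-9/((½)*(-1)*(-6)))*(-4) = (-9/3)*(-4) = ((⅓)*(-9))*(-4) = -3*(-4) = 12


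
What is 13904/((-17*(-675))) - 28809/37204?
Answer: 186701141/426915900 ≈ 0.43733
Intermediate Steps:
13904/((-17*(-675))) - 28809/37204 = 13904/11475 - 28809*1/37204 = 13904*(1/11475) - 28809/37204 = 13904/11475 - 28809/37204 = 186701141/426915900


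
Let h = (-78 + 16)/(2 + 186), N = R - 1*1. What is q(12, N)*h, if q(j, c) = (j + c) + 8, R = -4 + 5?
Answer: -310/47 ≈ -6.5957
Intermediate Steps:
R = 1
N = 0 (N = 1 - 1*1 = 1 - 1 = 0)
h = -31/94 (h = -62/188 = -62*1/188 = -31/94 ≈ -0.32979)
q(j, c) = 8 + c + j (q(j, c) = (c + j) + 8 = 8 + c + j)
q(12, N)*h = (8 + 0 + 12)*(-31/94) = 20*(-31/94) = -310/47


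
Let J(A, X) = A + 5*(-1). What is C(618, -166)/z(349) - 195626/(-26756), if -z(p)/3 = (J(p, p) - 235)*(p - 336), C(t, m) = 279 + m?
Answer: 414291349/56869878 ≈ 7.2849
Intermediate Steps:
J(A, X) = -5 + A (J(A, X) = A - 5 = -5 + A)
z(p) = -3*(-336 + p)*(-240 + p) (z(p) = -3*((-5 + p) - 235)*(p - 336) = -3*(-240 + p)*(-336 + p) = -3*(-336 + p)*(-240 + p))
C(618, -166)/z(349) - 195626/(-26756) = (279 - 166)/(-241920 - 3*349² + 1728*349) - 195626/(-26756) = 113/(-241920 - 3*121801 + 603072) - 195626*(-1/26756) = 113/(-241920 - 365403 + 603072) + 97813/13378 = 113/(-4251) + 97813/13378 = 113*(-1/4251) + 97813/13378 = -113/4251 + 97813/13378 = 414291349/56869878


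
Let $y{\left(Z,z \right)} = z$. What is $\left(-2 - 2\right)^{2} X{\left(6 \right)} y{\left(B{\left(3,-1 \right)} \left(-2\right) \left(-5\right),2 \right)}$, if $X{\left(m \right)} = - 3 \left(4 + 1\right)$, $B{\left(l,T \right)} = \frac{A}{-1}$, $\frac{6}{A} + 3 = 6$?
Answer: $-480$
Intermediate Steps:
$A = 2$ ($A = \frac{6}{-3 + 6} = \frac{6}{3} = 6 \cdot \frac{1}{3} = 2$)
$B{\left(l,T \right)} = -2$ ($B{\left(l,T \right)} = \frac{2}{-1} = 2 \left(-1\right) = -2$)
$X{\left(m \right)} = -15$ ($X{\left(m \right)} = \left(-3\right) 5 = -15$)
$\left(-2 - 2\right)^{2} X{\left(6 \right)} y{\left(B{\left(3,-1 \right)} \left(-2\right) \left(-5\right),2 \right)} = \left(-2 - 2\right)^{2} \left(-15\right) 2 = \left(-4\right)^{2} \left(-15\right) 2 = 16 \left(-15\right) 2 = \left(-240\right) 2 = -480$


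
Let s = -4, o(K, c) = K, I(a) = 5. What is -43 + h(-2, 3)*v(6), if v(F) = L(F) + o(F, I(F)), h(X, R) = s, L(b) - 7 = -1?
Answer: -91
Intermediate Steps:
L(b) = 6 (L(b) = 7 - 1 = 6)
h(X, R) = -4
v(F) = 6 + F
-43 + h(-2, 3)*v(6) = -43 - 4*(6 + 6) = -43 - 4*12 = -43 - 48 = -91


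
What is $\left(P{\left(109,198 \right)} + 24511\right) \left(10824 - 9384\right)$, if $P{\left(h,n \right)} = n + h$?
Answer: $35737920$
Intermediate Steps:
$P{\left(h,n \right)} = h + n$
$\left(P{\left(109,198 \right)} + 24511\right) \left(10824 - 9384\right) = \left(\left(109 + 198\right) + 24511\right) \left(10824 - 9384\right) = \left(307 + 24511\right) 1440 = 24818 \cdot 1440 = 35737920$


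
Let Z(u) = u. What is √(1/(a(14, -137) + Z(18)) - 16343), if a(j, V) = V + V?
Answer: I*√4183809/16 ≈ 127.84*I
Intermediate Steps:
a(j, V) = 2*V
√(1/(a(14, -137) + Z(18)) - 16343) = √(1/(2*(-137) + 18) - 16343) = √(1/(-274 + 18) - 16343) = √(1/(-256) - 16343) = √(-1/256 - 16343) = √(-4183809/256) = I*√4183809/16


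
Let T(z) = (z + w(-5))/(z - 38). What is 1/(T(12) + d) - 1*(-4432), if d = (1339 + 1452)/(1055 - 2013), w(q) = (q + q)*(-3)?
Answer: 249956778/56401 ≈ 4431.8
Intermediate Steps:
w(q) = -6*q (w(q) = (2*q)*(-3) = -6*q)
d = -2791/958 (d = 2791/(-958) = 2791*(-1/958) = -2791/958 ≈ -2.9134)
T(z) = (30 + z)/(-38 + z) (T(z) = (z - 6*(-5))/(z - 38) = (z + 30)/(-38 + z) = (30 + z)/(-38 + z))
1/(T(12) + d) - 1*(-4432) = 1/((30 + 12)/(-38 + 12) - 2791/958) - 1*(-4432) = 1/(42/(-26) - 2791/958) + 4432 = 1/(-1/26*42 - 2791/958) + 4432 = 1/(-21/13 - 2791/958) + 4432 = 1/(-56401/12454) + 4432 = -12454/56401 + 4432 = 249956778/56401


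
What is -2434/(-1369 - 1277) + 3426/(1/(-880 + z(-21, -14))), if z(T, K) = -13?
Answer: -4047608797/1323 ≈ -3.0594e+6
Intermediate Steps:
-2434/(-1369 - 1277) + 3426/(1/(-880 + z(-21, -14))) = -2434/(-1369 - 1277) + 3426/(1/(-880 - 13)) = -2434/(-2646) + 3426/(1/(-893)) = -2434*(-1/2646) + 3426/(-1/893) = 1217/1323 + 3426*(-893) = 1217/1323 - 3059418 = -4047608797/1323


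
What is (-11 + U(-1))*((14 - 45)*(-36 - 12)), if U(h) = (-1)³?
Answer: -17856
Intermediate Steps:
U(h) = -1
(-11 + U(-1))*((14 - 45)*(-36 - 12)) = (-11 - 1)*((14 - 45)*(-36 - 12)) = -(-372)*(-48) = -12*1488 = -17856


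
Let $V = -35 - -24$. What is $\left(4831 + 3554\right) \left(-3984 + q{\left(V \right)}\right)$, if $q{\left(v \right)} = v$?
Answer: $-33498075$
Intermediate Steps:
$V = -11$ ($V = -35 + 24 = -11$)
$\left(4831 + 3554\right) \left(-3984 + q{\left(V \right)}\right) = \left(4831 + 3554\right) \left(-3984 - 11\right) = 8385 \left(-3995\right) = -33498075$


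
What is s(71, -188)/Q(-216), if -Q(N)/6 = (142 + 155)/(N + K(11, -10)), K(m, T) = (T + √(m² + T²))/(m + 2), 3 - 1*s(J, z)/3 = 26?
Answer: -32407/3861 + 23*√221/7722 ≈ -8.3491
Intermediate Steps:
s(J, z) = -69 (s(J, z) = 9 - 3*26 = 9 - 78 = -69)
K(m, T) = (T + √(T² + m²))/(2 + m)
Q(N) = -1782/(-10/13 + N + √221/13) (Q(N) = -6*(142 + 155)/(N + (-10 + √((-10)² + 11²))/(2 + 11)) = -1782/(N + (-10 + √(100 + 121))/13) = -1782/(N + (-10 + √221)/13) = -1782/(N + (-10/13 + √221/13)) = -1782/(-10/13 + N + √221/13))
s(71, -188)/Q(-216) = -(32407/3861 - 23*√221/7722) = -69*(1409/11583 - √221/23166) = -32407/3861 + 23*√221/7722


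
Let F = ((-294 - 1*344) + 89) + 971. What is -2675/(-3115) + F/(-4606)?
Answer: 157236/204967 ≈ 0.76713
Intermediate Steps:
F = 422 (F = ((-294 - 344) + 89) + 971 = (-638 + 89) + 971 = -549 + 971 = 422)
-2675/(-3115) + F/(-4606) = -2675/(-3115) + 422/(-4606) = -2675*(-1/3115) + 422*(-1/4606) = 535/623 - 211/2303 = 157236/204967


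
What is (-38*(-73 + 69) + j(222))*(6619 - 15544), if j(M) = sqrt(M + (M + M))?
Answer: -1356600 - 26775*sqrt(74) ≈ -1.5869e+6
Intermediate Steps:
j(M) = sqrt(3)*sqrt(M) (j(M) = sqrt(M + 2*M) = sqrt(3*M) = sqrt(3)*sqrt(M))
(-38*(-73 + 69) + j(222))*(6619 - 15544) = (-38*(-73 + 69) + sqrt(3)*sqrt(222))*(6619 - 15544) = (-38*(-4) + 3*sqrt(74))*(-8925) = (152 + 3*sqrt(74))*(-8925) = -1356600 - 26775*sqrt(74)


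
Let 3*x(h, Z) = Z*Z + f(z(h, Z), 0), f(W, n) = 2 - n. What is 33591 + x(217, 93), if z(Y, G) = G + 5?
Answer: 109424/3 ≈ 36475.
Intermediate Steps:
z(Y, G) = 5 + G
x(h, Z) = ⅔ + Z²/3 (x(h, Z) = (Z*Z + (2 - 1*0))/3 = (Z² + (2 + 0))/3 = (Z² + 2)/3 = (2 + Z²)/3 = ⅔ + Z²/3)
33591 + x(217, 93) = 33591 + (⅔ + (⅓)*93²) = 33591 + (⅔ + (⅓)*8649) = 33591 + (⅔ + 2883) = 33591 + 8651/3 = 109424/3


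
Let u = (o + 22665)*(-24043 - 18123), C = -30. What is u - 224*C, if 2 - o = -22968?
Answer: -1924238690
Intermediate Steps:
o = 22970 (o = 2 - 1*(-22968) = 2 + 22968 = 22970)
u = -1924245410 (u = (22970 + 22665)*(-24043 - 18123) = 45635*(-42166) = -1924245410)
u - 224*C = -1924245410 - 224*(-30) = -1924245410 - 1*(-6720) = -1924245410 + 6720 = -1924238690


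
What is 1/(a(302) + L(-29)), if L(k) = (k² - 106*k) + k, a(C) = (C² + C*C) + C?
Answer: 1/186596 ≈ 5.3592e-6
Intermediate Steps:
a(C) = C + 2*C² (a(C) = (C² + C²) + C = 2*C² + C = C + 2*C²)
L(k) = k² - 105*k
1/(a(302) + L(-29)) = 1/(302*(1 + 2*302) - 29*(-105 - 29)) = 1/(302*(1 + 604) - 29*(-134)) = 1/(302*605 + 3886) = 1/(182710 + 3886) = 1/186596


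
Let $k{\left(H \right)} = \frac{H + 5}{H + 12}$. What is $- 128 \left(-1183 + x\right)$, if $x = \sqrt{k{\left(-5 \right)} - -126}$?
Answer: $151424 - 384 \sqrt{14} \approx 1.4999 \cdot 10^{5}$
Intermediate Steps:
$k{\left(H \right)} = \frac{5 + H}{12 + H}$
$x = 3 \sqrt{14}$ ($x = \sqrt{\frac{5 - 5}{12 - 5} - -126} = \sqrt{\frac{1}{7} \cdot 0 + 126} = \sqrt{0 + 126} = \sqrt{126} = 3 \sqrt{14} \approx 11.225$)
$- 128 \left(-1183 + x\right) = - 128 \left(-1183 + 3 \sqrt{14}\right) = 151424 - 384 \sqrt{14}$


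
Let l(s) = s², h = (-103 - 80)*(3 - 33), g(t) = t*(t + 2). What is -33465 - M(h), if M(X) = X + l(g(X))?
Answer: -909087625205355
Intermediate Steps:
g(t) = t*(2 + t)
h = 5490 (h = -183*(-30) = 5490)
M(X) = X + X²*(2 + X)² (M(X) = X + (X*(2 + X))² = X + X²*(2 + X)²)
-33465 - M(h) = -33465 - 5490*(1 + 5490*(2 + 5490)²) = -33465 - 5490*(1 + 5490*5492²) = -33465 - 5490*(1 + 5490*30162064) = -33465 - 5490*(1 + 165589731360) = -33465 - 5490*165589731361 = -33465 - 1*909087625171890 = -33465 - 909087625171890 = -909087625205355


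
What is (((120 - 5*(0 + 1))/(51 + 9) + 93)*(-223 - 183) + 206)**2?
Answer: 52891260361/36 ≈ 1.4692e+9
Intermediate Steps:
(((120 - 5*(0 + 1))/(51 + 9) + 93)*(-223 - 183) + 206)**2 = (((120 - 5*1)/60 + 93)*(-406) + 206)**2 = (((120 - 5)*(1/60) + 93)*(-406) + 206)**2 = ((115*(1/60) + 93)*(-406) + 206)**2 = ((23/12 + 93)*(-406) + 206)**2 = ((1139/12)*(-406) + 206)**2 = (-231217/6 + 206)**2 = (-229981/6)**2 = 52891260361/36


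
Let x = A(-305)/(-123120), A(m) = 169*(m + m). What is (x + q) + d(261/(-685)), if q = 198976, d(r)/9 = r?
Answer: 1678086011497/8433720 ≈ 1.9897e+5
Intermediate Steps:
d(r) = 9*r
A(m) = 338*m (A(m) = 169*(2*m) = 338*m)
x = 10309/12312 (x = (338*(-305))/(-123120) = -103090*(-1/123120) = 10309/12312 ≈ 0.83731)
(x + q) + d(261/(-685)) = (10309/12312 + 198976) + 9*(261/(-685)) = 2449802821/12312 + 9*(261*(-1/685)) = 2449802821/12312 + 9*(-261/685) = 2449802821/12312 - 2349/685 = 1678086011497/8433720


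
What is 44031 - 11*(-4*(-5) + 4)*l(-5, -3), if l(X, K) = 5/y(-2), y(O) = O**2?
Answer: 43701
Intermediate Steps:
l(X, K) = 5/4 (l(X, K) = 5/((-2)**2) = 5/4)
44031 - 11*(-4*(-5) + 4)*l(-5, -3) = 44031 - 11*(-4*(-5) + 4)*5/4 = 44031 - 11*(20 + 4)*5/4 = 44031 - 11*24*5/4 = 44031 - 264*5/4 = 44031 - 1*330 = 44031 - 330 = 43701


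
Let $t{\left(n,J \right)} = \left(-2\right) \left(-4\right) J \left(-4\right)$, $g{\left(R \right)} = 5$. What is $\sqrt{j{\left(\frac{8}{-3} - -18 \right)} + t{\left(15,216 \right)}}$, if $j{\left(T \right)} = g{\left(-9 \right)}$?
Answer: $i \sqrt{6907} \approx 83.108 i$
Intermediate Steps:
$j{\left(T \right)} = 5$
$t{\left(n,J \right)} = - 32 J$ ($t{\left(n,J \right)} = 8 J \left(-4\right) = - 32 J$)
$\sqrt{j{\left(\frac{8}{-3} - -18 \right)} + t{\left(15,216 \right)}} = \sqrt{5 - 6912} = \sqrt{-6907} = i \sqrt{6907}$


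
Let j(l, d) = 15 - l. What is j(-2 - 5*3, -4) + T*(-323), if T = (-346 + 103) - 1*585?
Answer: 267476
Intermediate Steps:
T = -828 (T = -243 - 585 = -828)
j(-2 - 5*3, -4) + T*(-323) = (15 - (-2 - 5*3)) - 828*(-323) = (15 - (-2 - 15)) + 267444 = (15 - 1*(-17)) + 267444 = (15 + 17) + 267444 = 32 + 267444 = 267476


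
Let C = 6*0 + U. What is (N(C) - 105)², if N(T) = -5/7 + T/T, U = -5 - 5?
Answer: 537289/49 ≈ 10965.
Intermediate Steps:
U = -10
C = -10 (C = 6*0 - 10 = 0 - 10 = -10)
N(T) = 2/7 (N(T) = -5*⅐ + 1 = -5/7 + 1 = 2/7)
(N(C) - 105)² = (2/7 - 105)² = (-733/7)² = 537289/49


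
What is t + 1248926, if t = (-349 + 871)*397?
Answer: 1456160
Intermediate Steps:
t = 207234 (t = 522*397 = 207234)
t + 1248926 = 207234 + 1248926 = 1456160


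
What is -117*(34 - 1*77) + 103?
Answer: 5134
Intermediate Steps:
-117*(34 - 1*77) + 103 = -117*(34 - 77) + 103 = -117*(-43) + 103 = 5031 + 103 = 5134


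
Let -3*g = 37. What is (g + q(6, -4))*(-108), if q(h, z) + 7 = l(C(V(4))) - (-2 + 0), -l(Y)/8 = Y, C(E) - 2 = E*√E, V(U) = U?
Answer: 10512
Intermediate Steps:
C(E) = 2 + E^(3/2) (C(E) = 2 + E*√E = 2 + E^(3/2))
l(Y) = -8*Y
g = -37/3 (g = -⅓*37 = -37/3 ≈ -12.333)
q(h, z) = -85 (q(h, z) = -7 + (-8*(2 + 4^(3/2)) - (-2 + 0)) = -7 + (-8*(2 + 8) - 1*(-2)) = -7 + (-8*10 + 2) = -7 + (-80 + 2) = -7 - 78 = -85)
(g + q(6, -4))*(-108) = (-37/3 - 85)*(-108) = -292/3*(-108) = 10512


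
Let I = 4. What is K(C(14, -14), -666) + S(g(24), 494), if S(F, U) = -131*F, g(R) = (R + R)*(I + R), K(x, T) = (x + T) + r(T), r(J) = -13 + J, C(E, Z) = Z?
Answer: -177423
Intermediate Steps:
K(x, T) = -13 + x + 2*T (K(x, T) = (x + T) + (-13 + T) = (T + x) + (-13 + T) = -13 + x + 2*T)
g(R) = 2*R*(4 + R) (g(R) = (R + R)*(4 + R) = (2*R)*(4 + R) = 2*R*(4 + R))
K(C(14, -14), -666) + S(g(24), 494) = (-13 - 14 + 2*(-666)) - 262*24*(4 + 24) = (-13 - 14 - 1332) - 262*24*28 = -1359 - 131*1344 = -1359 - 176064 = -177423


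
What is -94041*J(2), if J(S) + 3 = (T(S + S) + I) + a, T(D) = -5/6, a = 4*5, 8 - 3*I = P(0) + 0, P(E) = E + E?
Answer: -3542211/2 ≈ -1.7711e+6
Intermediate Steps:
P(E) = 2*E
I = 8/3 (I = 8/3 - (2*0 + 0)/3 = 8/3 - (0 + 0)/3 = 8/3 - 1/3*0 = 8/3 + 0 = 8/3 ≈ 2.6667)
a = 20
T(D) = -5/6 (T(D) = -5*1/6 = -5/6)
J(S) = 113/6 (J(S) = -3 + ((-5/6 + 8/3) + 20) = -3 + (11/6 + 20) = -3 + 131/6 = 113/6)
-94041*J(2) = -94041*113/6 = -3542211/2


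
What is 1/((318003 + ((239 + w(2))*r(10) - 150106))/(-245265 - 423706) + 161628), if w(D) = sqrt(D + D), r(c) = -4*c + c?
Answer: 668971/108124284121 ≈ 6.1871e-6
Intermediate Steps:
r(c) = -3*c
w(D) = sqrt(2)*sqrt(D) (w(D) = sqrt(2*D) = sqrt(2)*sqrt(D))
1/((318003 + ((239 + w(2))*r(10) - 150106))/(-245265 - 423706) + 161628) = 1/((318003 + ((239 + sqrt(2)*sqrt(2))*(-3*10) - 150106))/(-245265 - 423706) + 161628) = 1/((318003 + ((239 + 2)*(-30) - 150106))/(-668971) + 161628) = 1/((318003 + (241*(-30) - 150106))*(-1/668971) + 161628) = 1/((318003 + (-7230 - 150106))*(-1/668971) + 161628) = 1/((318003 - 157336)*(-1/668971) + 161628) = 1/(160667*(-1/668971) + 161628) = 1/(-160667/668971 + 161628) = 1/(108124284121/668971) = 668971/108124284121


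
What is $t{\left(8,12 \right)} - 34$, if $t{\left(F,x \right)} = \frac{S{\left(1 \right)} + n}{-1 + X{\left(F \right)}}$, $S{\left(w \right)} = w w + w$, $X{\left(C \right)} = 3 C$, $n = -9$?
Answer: $- \frac{789}{23} \approx -34.304$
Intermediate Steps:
$S{\left(w \right)} = w + w^{2}$ ($S{\left(w \right)} = w^{2} + w = w + w^{2}$)
$t{\left(F,x \right)} = - \frac{7}{-1 + 3 F}$ ($t{\left(F,x \right)} = \frac{1 \left(1 + 1\right) - 9}{-1 + 3 F} = \frac{1 \cdot 2 - 9}{-1 + 3 F} = \frac{2 - 9}{-1 + 3 F} = - \frac{7}{-1 + 3 F}$)
$t{\left(8,12 \right)} - 34 = - \frac{7}{-1 + 3 \cdot 8} - 34 = - \frac{7}{-1 + 24} - 34 = - \frac{7}{23} - 34 = - \frac{789}{23}$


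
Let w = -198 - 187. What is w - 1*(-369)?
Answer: -16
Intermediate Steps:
w = -385
w - 1*(-369) = -385 - 1*(-369) = -385 + 369 = -16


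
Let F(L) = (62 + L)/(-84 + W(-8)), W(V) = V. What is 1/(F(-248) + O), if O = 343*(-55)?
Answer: -46/867697 ≈ -5.3014e-5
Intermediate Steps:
O = -18865
F(L) = -31/46 - L/92 (F(L) = (62 + L)/(-84 - 8) = (62 + L)/(-92) = (62 + L)*(-1/92) = -31/46 - L/92)
1/(F(-248) + O) = 1/((-31/46 - 1/92*(-248)) - 18865) = 1/((-31/46 + 62/23) - 18865) = 1/(93/46 - 18865) = 1/(-867697/46) = -46/867697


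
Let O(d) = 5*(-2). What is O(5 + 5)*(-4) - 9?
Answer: 31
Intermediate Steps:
O(d) = -10
O(5 + 5)*(-4) - 9 = -10*(-4) - 9 = 40 - 9 = 31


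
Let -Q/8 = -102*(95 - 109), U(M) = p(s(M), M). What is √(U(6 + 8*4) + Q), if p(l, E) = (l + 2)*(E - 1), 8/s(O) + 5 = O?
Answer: I*√12350382/33 ≈ 106.49*I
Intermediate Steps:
s(O) = 8/(-5 + O)
p(l, E) = (-1 + E)*(2 + l) (p(l, E) = (2 + l)*(-1 + E) = (-1 + E)*(2 + l))
U(M) = -2 - 8/(-5 + M) + 2*M + 8*M/(-5 + M) (U(M) = -2 - 8/(-5 + M) + 2*M + M*(8/(-5 + M)) = -2 - 8/(-5 + M) + 2*M + 8*M/(-5 + M))
Q = -11424 (Q = -(-816)*(95 - 109) = -(-816)*(-14) = -8*1428 = -11424)
√(U(6 + 8*4) + Q) = √(2*(1 + (6 + 8*4)² - 2*(6 + 8*4))/(-5 + (6 + 8*4)) - 11424) = √(2*(1 + (6 + 32)² - 2*(6 + 32))/(-5 + (6 + 32)) - 11424) = √(2*(1 + 38² - 2*38)/(-5 + 38) - 11424) = √(2*(1 + 1444 - 76)/33 - 11424) = √(2*(1/33)*1369 - 11424) = √(2738/33 - 11424) = √(-374254/33) = I*√12350382/33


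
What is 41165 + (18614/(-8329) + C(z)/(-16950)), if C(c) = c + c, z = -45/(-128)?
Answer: 24794526581733/602353280 ≈ 41163.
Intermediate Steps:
z = 45/128 (z = -45*(-1/128) = 45/128 ≈ 0.35156)
C(c) = 2*c
41165 + (18614/(-8329) + C(z)/(-16950)) = 41165 + (18614/(-8329) + (2*(45/128))/(-16950)) = 41165 + (18614*(-1/8329) + (45/64)*(-1/16950)) = 41165 + (-18614/8329 - 3/72320) = 41165 - 1346189467/602353280 = 24794526581733/602353280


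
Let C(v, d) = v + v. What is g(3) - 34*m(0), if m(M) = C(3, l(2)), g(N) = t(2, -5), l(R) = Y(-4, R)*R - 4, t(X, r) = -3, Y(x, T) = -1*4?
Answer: -207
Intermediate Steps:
Y(x, T) = -4
l(R) = -4 - 4*R (l(R) = -4*R - 4 = -4 - 4*R)
C(v, d) = 2*v
g(N) = -3
m(M) = 6 (m(M) = 2*3 = 6)
g(3) - 34*m(0) = -3 - 34*6 = -3 - 204 = -207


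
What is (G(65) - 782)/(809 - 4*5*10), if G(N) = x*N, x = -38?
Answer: -1084/203 ≈ -5.3399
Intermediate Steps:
G(N) = -38*N
(G(65) - 782)/(809 - 4*5*10) = (-38*65 - 782)/(809 - 4*5*10) = (-2470 - 782)/(809 - 20*10) = -3252/(809 - 200) = -3252/609 = -3252*1/609 = -1084/203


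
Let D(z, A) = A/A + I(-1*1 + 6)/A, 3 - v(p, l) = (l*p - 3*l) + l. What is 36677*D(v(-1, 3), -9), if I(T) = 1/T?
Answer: 1613788/45 ≈ 35862.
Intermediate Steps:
v(p, l) = 3 + 2*l - l*p (v(p, l) = 3 - ((l*p - 3*l) + l) = 3 - ((-3*l + l*p) + l) = 3 - (-2*l + l*p) = 3 + (2*l - l*p) = 3 + 2*l - l*p)
D(z, A) = 1 + 1/(5*A) (D(z, A) = A/A + 1/((-1*1 + 6)*A) = 1 + 1/((-1 + 6)*A) = 1 + 1/(5*A))
36677*D(v(-1, 3), -9) = 36677*((⅕ - 9)/(-9)) = 36677*(-⅑*(-44/5)) = 36677*(44/45) = 1613788/45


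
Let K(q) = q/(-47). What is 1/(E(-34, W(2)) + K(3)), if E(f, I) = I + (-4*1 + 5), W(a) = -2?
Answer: -47/50 ≈ -0.94000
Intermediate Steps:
K(q) = -q/47 (K(q) = q*(-1/47) = -q/47)
E(f, I) = 1 + I (E(f, I) = I + (-4 + 5) = I + 1 = 1 + I)
1/(E(-34, W(2)) + K(3)) = 1/((1 - 2) - 1/47*3) = 1/(-1 - 3/47) = 1/(-50/47) = -47/50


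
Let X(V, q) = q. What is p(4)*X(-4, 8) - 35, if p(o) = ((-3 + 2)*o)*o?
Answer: -163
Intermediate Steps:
p(o) = -o² (p(o) = (-o)*o = -o²)
p(4)*X(-4, 8) - 35 = -1*4²*8 - 35 = -1*16*8 - 35 = -16*8 - 35 = -128 - 35 = -163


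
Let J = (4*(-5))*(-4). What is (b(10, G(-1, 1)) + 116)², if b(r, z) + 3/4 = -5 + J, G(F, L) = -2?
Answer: 579121/16 ≈ 36195.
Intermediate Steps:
J = 80 (J = -20*(-4) = 80)
b(r, z) = 297/4 (b(r, z) = -¾ + (-5 + 80) = -¾ + 75 = 297/4)
(b(10, G(-1, 1)) + 116)² = (297/4 + 116)² = (761/4)² = 579121/16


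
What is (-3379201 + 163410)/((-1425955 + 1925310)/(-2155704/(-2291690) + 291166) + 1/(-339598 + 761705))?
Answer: -9242346087222112578586/4929040096094703 ≈ -1.8751e+6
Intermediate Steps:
(-3379201 + 163410)/((-1425955 + 1925310)/(-2155704/(-2291690) + 291166) + 1/(-339598 + 761705)) = -3215791/(499355/(-2155704*(-1/2291690) + 291166) + 1/422107) = -3215791/(499355/(1077852/1145845 + 291166) + 1/422107) = -3215791/(499355/(333632183122/1145845) + 1/422107) = -3215791/(499355*(1145845/333632183122) + 1/422107) = -3215791/(572183429975/333632183122 + 1/422107) = -3215791/4929040096094703/2874050610634246 = -3215791*2874050610634246/4929040096094703 = -9242346087222112578586/4929040096094703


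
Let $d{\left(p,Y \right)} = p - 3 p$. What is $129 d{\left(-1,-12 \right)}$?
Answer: $258$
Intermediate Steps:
$d{\left(p,Y \right)} = - 2 p$
$129 d{\left(-1,-12 \right)} = 129 \left(\left(-2\right) \left(-1\right)\right) = 129 \cdot 2 = 258$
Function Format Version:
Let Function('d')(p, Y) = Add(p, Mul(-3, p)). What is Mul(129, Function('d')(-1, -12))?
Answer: 258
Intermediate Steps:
Function('d')(p, Y) = Mul(-2, p)
Mul(129, Function('d')(-1, -12)) = Mul(129, Mul(-2, -1)) = Mul(129, 2) = 258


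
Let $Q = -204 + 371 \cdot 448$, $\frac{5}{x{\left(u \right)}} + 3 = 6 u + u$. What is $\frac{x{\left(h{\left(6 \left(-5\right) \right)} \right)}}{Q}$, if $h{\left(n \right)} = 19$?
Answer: $\frac{1}{4316104} \approx 2.3169 \cdot 10^{-7}$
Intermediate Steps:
$x{\left(u \right)} = \frac{5}{-3 + 7 u}$ ($x{\left(u \right)} = \frac{5}{-3 + \left(6 u + u\right)} = \frac{5}{-3 + 7 u}$)
$Q = 166004$ ($Q = -204 + 166208 = 166004$)
$\frac{x{\left(h{\left(6 \left(-5\right) \right)} \right)}}{Q} = \frac{5 \frac{1}{-3 + 7 \cdot 19}}{166004} = \frac{5}{-3 + 133} \cdot \frac{1}{166004} = \frac{5}{130} \cdot \frac{1}{166004} = 5 \cdot \frac{1}{130} \cdot \frac{1}{166004} = \frac{1}{26} \cdot \frac{1}{166004} = \frac{1}{4316104}$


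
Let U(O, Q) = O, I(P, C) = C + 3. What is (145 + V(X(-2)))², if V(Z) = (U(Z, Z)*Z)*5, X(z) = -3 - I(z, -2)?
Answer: 50625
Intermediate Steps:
I(P, C) = 3 + C
X(z) = -4 (X(z) = -3 - (3 - 2) = -3 - 1*1 = -3 - 1 = -4)
V(Z) = 5*Z² (V(Z) = (Z*Z)*5 = Z²*5 = 5*Z²)
(145 + V(X(-2)))² = (145 + 5*(-4)²)² = (145 + 5*16)² = (145 + 80)² = 225² = 50625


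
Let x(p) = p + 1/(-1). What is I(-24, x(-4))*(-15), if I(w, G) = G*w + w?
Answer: -1440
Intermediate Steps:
x(p) = -1 + p (x(p) = p - 1 = -1 + p)
I(w, G) = w + G*w
I(-24, x(-4))*(-15) = -24*(1 + (-1 - 4))*(-15) = -24*(1 - 5)*(-15) = -24*(-4)*(-15) = 96*(-15) = -1440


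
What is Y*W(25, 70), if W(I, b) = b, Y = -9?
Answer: -630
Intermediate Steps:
Y*W(25, 70) = -9*70 = -630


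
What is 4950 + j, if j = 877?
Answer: 5827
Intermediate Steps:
4950 + j = 4950 + 877 = 5827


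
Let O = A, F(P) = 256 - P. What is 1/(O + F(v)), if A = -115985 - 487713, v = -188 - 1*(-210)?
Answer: -1/603464 ≈ -1.6571e-6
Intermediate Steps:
v = 22 (v = -188 + 210 = 22)
A = -603698
O = -603698
1/(O + F(v)) = 1/(-603698 + (256 - 1*22)) = 1/(-603698 + (256 - 22)) = 1/(-603698 + 234) = 1/(-603464) = -1/603464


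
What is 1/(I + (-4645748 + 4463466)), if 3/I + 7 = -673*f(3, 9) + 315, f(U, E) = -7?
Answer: -1673/304957785 ≈ -5.4860e-6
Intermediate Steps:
I = 1/1673 (I = 3/(-7 + (-673*(-7) + 315)) = 3/(-7 + (4711 + 315)) = 3/(-7 + 5026) = 3/5019 = 3*(1/5019) = 1/1673 ≈ 0.00059773)
1/(I + (-4645748 + 4463466)) = 1/(1/1673 + (-4645748 + 4463466)) = 1/(1/1673 - 182282) = 1/(-304957785/1673) = -1673/304957785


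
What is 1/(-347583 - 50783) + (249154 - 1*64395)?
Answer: 73601703793/398366 ≈ 1.8476e+5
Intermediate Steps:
1/(-347583 - 50783) + (249154 - 1*64395) = 1/(-398366) + (249154 - 64395) = -1/398366 + 184759 = 73601703793/398366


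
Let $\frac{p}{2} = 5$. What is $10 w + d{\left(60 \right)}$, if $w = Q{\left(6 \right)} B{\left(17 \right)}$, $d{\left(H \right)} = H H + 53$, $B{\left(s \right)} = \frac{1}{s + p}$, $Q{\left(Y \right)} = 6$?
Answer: $\frac{32897}{9} \approx 3655.2$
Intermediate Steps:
$p = 10$ ($p = 2 \cdot 5 = 10$)
$B{\left(s \right)} = \frac{1}{10 + s}$ ($B{\left(s \right)} = \frac{1}{s + 10} = \frac{1}{10 + s}$)
$d{\left(H \right)} = 53 + H^{2}$ ($d{\left(H \right)} = H^{2} + 53 = 53 + H^{2}$)
$w = \frac{2}{9}$ ($w = \frac{6}{10 + 17} = \frac{6}{27} = 6 \cdot \frac{1}{27} = \frac{2}{9} \approx 0.22222$)
$10 w + d{\left(60 \right)} = 10 \cdot \frac{2}{9} + \left(53 + 60^{2}\right) = \frac{20}{9} + \left(53 + 3600\right) = \frac{20}{9} + 3653 = \frac{32897}{9}$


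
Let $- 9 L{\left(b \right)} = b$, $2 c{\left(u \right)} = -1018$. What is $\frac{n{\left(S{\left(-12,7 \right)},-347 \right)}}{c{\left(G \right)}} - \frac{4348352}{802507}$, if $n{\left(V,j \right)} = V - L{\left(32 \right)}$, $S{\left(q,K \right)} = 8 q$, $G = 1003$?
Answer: $- \frac{19252114688}{3676284567} \approx -5.2368$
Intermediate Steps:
$c{\left(u \right)} = -509$ ($c{\left(u \right)} = \frac{1}{2} \left(-1018\right) = -509$)
$L{\left(b \right)} = - \frac{b}{9}$
$n{\left(V,j \right)} = \frac{32}{9} + V$ ($n{\left(V,j \right)} = V - \left(- \frac{1}{9}\right) 32 = V - - \frac{32}{9} = V + \frac{32}{9} = \frac{32}{9} + V$)
$\frac{n{\left(S{\left(-12,7 \right)},-347 \right)}}{c{\left(G \right)}} - \frac{4348352}{802507} = \frac{\frac{32}{9} + 8 \left(-12\right)}{-509} - \frac{4348352}{802507} = \left(\frac{32}{9} - 96\right) \left(- \frac{1}{509}\right) - \frac{4348352}{802507} = \left(- \frac{832}{9}\right) \left(- \frac{1}{509}\right) - \frac{4348352}{802507} = \frac{832}{4581} - \frac{4348352}{802507} = - \frac{19252114688}{3676284567}$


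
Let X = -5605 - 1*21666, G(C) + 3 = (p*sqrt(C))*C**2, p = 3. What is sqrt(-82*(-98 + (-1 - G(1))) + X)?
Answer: I*sqrt(19153) ≈ 138.39*I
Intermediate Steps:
G(C) = -3 + 3*C**(5/2) (G(C) = -3 + (3*sqrt(C))*C**2 = -3 + 3*C**(5/2))
X = -27271 (X = -5605 - 21666 = -27271)
sqrt(-82*(-98 + (-1 - G(1))) + X) = sqrt(-82*(-98 + (-1 - (-3 + 3*1**(5/2)))) - 27271) = sqrt(-82*(-98 + (-1 - (-3 + 3*1))) - 27271) = sqrt(-82*(-98 + (-1 - (-3 + 3))) - 27271) = sqrt(-82*(-98 + (-1 - 1*0)) - 27271) = sqrt(-82*(-98 + (-1 + 0)) - 27271) = sqrt(-82*(-98 - 1) - 27271) = sqrt(-82*(-99) - 27271) = sqrt(8118 - 27271) = sqrt(-19153) = I*sqrt(19153)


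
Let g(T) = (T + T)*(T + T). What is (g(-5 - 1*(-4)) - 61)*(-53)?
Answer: 3021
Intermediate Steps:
g(T) = 4*T**2 (g(T) = (2*T)*(2*T) = 4*T**2)
(g(-5 - 1*(-4)) - 61)*(-53) = (4*(-5 - 1*(-4))**2 - 61)*(-53) = (4*(-5 + 4)**2 - 61)*(-53) = (4*(-1)**2 - 61)*(-53) = (4*1 - 61)*(-53) = (4 - 61)*(-53) = -57*(-53) = 3021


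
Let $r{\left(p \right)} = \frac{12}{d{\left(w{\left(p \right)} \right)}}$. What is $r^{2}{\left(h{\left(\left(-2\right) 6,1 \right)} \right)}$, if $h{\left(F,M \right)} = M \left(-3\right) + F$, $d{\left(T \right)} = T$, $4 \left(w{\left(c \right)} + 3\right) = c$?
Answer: $\frac{256}{81} \approx 3.1605$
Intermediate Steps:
$w{\left(c \right)} = -3 + \frac{c}{4}$
$h{\left(F,M \right)} = F - 3 M$ ($h{\left(F,M \right)} = - 3 M + F = F - 3 M$)
$r{\left(p \right)} = \frac{12}{-3 + \frac{p}{4}}$
$r^{2}{\left(h{\left(\left(-2\right) 6,1 \right)} \right)} = \left(\frac{48}{-12 - 15}\right)^{2} = \left(\frac{48}{-27}\right)^{2} = \left(48 \left(- \frac{1}{27}\right)\right)^{2} = \left(- \frac{16}{9}\right)^{2} = \frac{256}{81}$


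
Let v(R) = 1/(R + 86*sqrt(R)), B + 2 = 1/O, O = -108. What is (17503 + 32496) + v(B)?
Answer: 39948450907/798985 - 55728*I*sqrt(651)/173379745 ≈ 49999.0 - 0.008201*I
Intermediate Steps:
B = -217/108 (B = -2 + 1/(-108) = -2 - 1/108 = -217/108 ≈ -2.0093)
(17503 + 32496) + v(B) = (17503 + 32496) + 1/(-217/108 + 86*sqrt(-217/108)) = 49999 + 1/(-217/108 + 86*(I*sqrt(651)/18)) = 49999 + 1/(-217/108 + 43*I*sqrt(651)/9)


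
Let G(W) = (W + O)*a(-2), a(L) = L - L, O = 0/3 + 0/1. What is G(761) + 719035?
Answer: 719035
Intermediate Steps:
O = 0 (O = 0*(⅓) + 0*1 = 0 + 0 = 0)
a(L) = 0
G(W) = 0 (G(W) = (W + 0)*0 = W*0 = 0)
G(761) + 719035 = 0 + 719035 = 719035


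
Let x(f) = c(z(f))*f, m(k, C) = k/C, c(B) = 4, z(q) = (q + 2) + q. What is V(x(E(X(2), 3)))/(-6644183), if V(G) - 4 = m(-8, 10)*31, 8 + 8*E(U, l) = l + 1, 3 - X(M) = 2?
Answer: 8/2555455 ≈ 3.1306e-6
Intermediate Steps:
X(M) = 1 (X(M) = 3 - 1*2 = 3 - 2 = 1)
z(q) = 2 + 2*q (z(q) = (2 + q) + q = 2 + 2*q)
E(U, l) = -7/8 + l/8 (E(U, l) = -1 + (l + 1)/8 = -1 + (1 + l)/8 = -1 + (1/8 + l/8) = -7/8 + l/8)
x(f) = 4*f
V(G) = -104/5 (V(G) = 4 - 8/10*31 = 4 - 8*1/10*31 = 4 - 4/5*31 = 4 - 124/5 = -104/5)
V(x(E(X(2), 3)))/(-6644183) = -104/5/(-6644183) = -104/5*(-1/6644183) = 8/2555455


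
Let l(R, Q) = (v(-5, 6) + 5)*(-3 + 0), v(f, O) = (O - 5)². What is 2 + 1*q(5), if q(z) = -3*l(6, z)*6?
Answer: 326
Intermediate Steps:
v(f, O) = (-5 + O)²
l(R, Q) = -18 (l(R, Q) = ((-5 + 6)² + 5)*(-3 + 0) = (1² + 5)*(-3) = (1 + 5)*(-3) = 6*(-3) = -18)
q(z) = 324 (q(z) = -3*(-18)*6 = 54*6 = 324)
2 + 1*q(5) = 2 + 1*324 = 2 + 324 = 326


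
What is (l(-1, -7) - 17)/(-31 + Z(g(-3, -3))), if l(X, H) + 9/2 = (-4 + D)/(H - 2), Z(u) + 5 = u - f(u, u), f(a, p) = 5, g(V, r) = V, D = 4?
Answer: 43/88 ≈ 0.48864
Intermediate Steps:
Z(u) = -10 + u (Z(u) = -5 + (u - 1*5) = -5 + (u - 5) = -5 + (-5 + u) = -10 + u)
l(X, H) = -9/2 (l(X, H) = -9/2 + (-4 + 4)/(H - 2) = -9/2 + 0/(-2 + H) = -9/2 + 0 = -9/2)
(l(-1, -7) - 17)/(-31 + Z(g(-3, -3))) = (-9/2 - 17)/(-31 + (-10 - 3)) = -43/(2*(-31 - 13)) = -43/2/(-44) = -43/2*(-1/44) = 43/88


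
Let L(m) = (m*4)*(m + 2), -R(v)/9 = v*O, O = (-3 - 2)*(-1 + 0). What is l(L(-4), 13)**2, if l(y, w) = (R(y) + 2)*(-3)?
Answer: 18610596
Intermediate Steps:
O = 5 (O = -5*(-1) = 5)
R(v) = -45*v (R(v) = -9*v*5 = -45*v)
L(m) = 4*m*(2 + m) (L(m) = (4*m)*(2 + m) = 4*m*(2 + m))
l(y, w) = -6 + 135*y (l(y, w) = (-45*y + 2)*(-3) = (2 - 45*y)*(-3) = -6 + 135*y)
l(L(-4), 13)**2 = (-6 + 135*(4*(-4)*(2 - 4)))**2 = (-6 + 135*(4*(-4)*(-2)))**2 = (-6 + 135*32)**2 = (-6 + 4320)**2 = 4314**2 = 18610596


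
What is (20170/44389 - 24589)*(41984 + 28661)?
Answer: -77106258883395/44389 ≈ -1.7371e+9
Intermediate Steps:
(20170/44389 - 24589)*(41984 + 28661) = (20170*(1/44389) - 24589)*70645 = (20170/44389 - 24589)*70645 = -1091460951/44389*70645 = -77106258883395/44389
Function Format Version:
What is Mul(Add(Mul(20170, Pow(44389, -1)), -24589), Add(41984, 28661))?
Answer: Rational(-77106258883395, 44389) ≈ -1.7371e+9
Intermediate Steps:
Mul(Add(Mul(20170, Pow(44389, -1)), -24589), Add(41984, 28661)) = Mul(Add(Mul(20170, Rational(1, 44389)), -24589), 70645) = Mul(Add(Rational(20170, 44389), -24589), 70645) = Mul(Rational(-1091460951, 44389), 70645) = Rational(-77106258883395, 44389)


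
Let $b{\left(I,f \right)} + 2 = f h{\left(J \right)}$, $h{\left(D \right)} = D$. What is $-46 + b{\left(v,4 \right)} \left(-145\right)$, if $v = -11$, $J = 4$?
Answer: $-2076$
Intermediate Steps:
$b{\left(I,f \right)} = -2 + 4 f$ ($b{\left(I,f \right)} = -2 + f 4 = -2 + 4 f$)
$-46 + b{\left(v,4 \right)} \left(-145\right) = -46 + \left(-2 + 4 \cdot 4\right) \left(-145\right) = -46 + \left(-2 + 16\right) \left(-145\right) = -46 + 14 \left(-145\right) = -46 - 2030 = -2076$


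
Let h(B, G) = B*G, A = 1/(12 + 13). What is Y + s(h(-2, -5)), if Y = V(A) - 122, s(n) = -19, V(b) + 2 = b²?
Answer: -89374/625 ≈ -143.00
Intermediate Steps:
A = 1/25 ≈ 0.040000
V(b) = -2 + b²
Y = -77499/625 (Y = (-2 + (1/25)²) - 122 = (-2 + 1/625) - 122 = -1249/625 - 122 = -77499/625 ≈ -124.00)
Y + s(h(-2, -5)) = -77499/625 - 19 = -89374/625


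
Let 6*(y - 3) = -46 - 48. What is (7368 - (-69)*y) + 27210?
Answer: 33704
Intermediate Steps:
y = -38/3 (y = 3 + (-46 - 48)/6 = 3 + (⅙)*(-94) = 3 - 47/3 = -38/3 ≈ -12.667)
(7368 - (-69)*y) + 27210 = (7368 - (-69)*(-38)/3) + 27210 = (7368 - 1*874) + 27210 = (7368 - 874) + 27210 = 6494 + 27210 = 33704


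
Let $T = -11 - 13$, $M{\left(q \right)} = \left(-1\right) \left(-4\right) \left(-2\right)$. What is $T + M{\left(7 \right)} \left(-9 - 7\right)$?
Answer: $104$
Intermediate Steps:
$M{\left(q \right)} = -8$ ($M{\left(q \right)} = 4 \left(-2\right) = -8$)
$T = -24$
$T + M{\left(7 \right)} \left(-9 - 7\right) = -24 - 8 \left(-9 - 7\right) = -24 - -128 = -24 + 128 = 104$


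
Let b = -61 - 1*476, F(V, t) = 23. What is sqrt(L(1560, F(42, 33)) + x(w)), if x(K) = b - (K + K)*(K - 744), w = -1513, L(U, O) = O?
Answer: 2*I*sqrt(1707549) ≈ 2613.5*I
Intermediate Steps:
b = -537 (b = -61 - 476 = -537)
x(K) = -537 - 2*K*(-744 + K) (x(K) = -537 - (K + K)*(K - 744) = -537 - 2*K*(-744 + K))
sqrt(L(1560, F(42, 33)) + x(w)) = sqrt(23 + (-537 - 2*(-1513)**2 + 1488*(-1513))) = sqrt(23 + (-537 - 2*2289169 - 2251344)) = sqrt(23 + (-537 - 4578338 - 2251344)) = sqrt(23 - 6830219) = sqrt(-6830196) = 2*I*sqrt(1707549)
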